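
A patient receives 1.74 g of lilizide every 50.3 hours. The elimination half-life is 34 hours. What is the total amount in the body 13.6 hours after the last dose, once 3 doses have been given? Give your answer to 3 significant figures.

The 3 doses were given 114.2, 63.9, 13.6 hours ago.
Total = 1.74·(1/2)^(114.2/34) + 1.74·(1/2)^(63.9/34) + 1.74·(1/2)^(13.6/34)
      = 0.16961 + 0.47292 + 1.3187 ≈ 1.9612 g.

1.96 g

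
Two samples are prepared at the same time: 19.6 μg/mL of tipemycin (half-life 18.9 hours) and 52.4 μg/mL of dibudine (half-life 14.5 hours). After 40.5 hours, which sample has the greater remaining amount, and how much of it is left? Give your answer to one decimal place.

dibudine, 7.6 μg/mL

tipemycin: 19.6 × (1/2)^2.1429 ≈ 4.438 μg/mL.
dibudine: 52.4 × (1/2)^2.7931 ≈ 7.56 μg/mL.
Dibudine has more remaining, at ≈ 7.56 μg/mL.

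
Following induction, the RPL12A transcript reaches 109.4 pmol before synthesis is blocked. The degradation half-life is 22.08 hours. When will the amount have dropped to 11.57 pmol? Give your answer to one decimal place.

Fraction remaining = 11.57/109.4 ≈ 0.10576.
n = log₂(109.4/11.57) = ln(9.4555)/ln 2 ≈ 3.2412 half-lives.
t = n × t½ = 3.2412 × 22.08 ≈ 71.565 hours.

71.6 hours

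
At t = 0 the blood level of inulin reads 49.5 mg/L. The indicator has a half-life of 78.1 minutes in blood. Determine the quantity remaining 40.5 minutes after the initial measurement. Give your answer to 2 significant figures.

35 mg/L

Number of half-lives: n = 40.5/78.1 ≈ 0.51857.
Remaining = 49.5 × (1/2)^0.51857 = 49.5 × 0.69807 ≈ 34.554 mg/L.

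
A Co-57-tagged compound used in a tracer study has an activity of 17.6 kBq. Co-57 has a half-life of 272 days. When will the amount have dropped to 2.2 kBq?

816 days

2.2/17.6 = 1/8, so 3 half-lives have elapsed.
t = 3 × 272 = 816 days.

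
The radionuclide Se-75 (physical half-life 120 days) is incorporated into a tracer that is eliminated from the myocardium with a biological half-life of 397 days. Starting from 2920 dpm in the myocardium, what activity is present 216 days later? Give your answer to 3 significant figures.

575 dpm

1/t_eff = 1/t_phys + 1/t_biol = 1/120 + 1/397 = 0.010852 per day.
t_eff = 120 × 397 / (120 + 397) ≈ 92.147 days.
Remaining = 2920 × (1/2)^(216/92.147) = 2920 × (1/2)^2.3441 ≈ 575.1 dpm.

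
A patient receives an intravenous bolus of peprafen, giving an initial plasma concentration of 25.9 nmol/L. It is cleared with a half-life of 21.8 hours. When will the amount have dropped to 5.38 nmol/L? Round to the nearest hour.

Fraction remaining = 5.38/25.9 ≈ 0.20772.
n = log₂(25.9/5.38) = ln(4.8141)/ln 2 ≈ 2.2673 half-lives.
t = n × t½ = 2.2673 × 21.8 ≈ 49.427 hours.

49 hours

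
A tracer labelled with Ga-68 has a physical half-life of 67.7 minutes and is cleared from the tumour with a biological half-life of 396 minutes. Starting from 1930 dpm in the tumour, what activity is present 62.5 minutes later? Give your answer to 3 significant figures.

912 dpm

1/t_eff = 1/t_phys + 1/t_biol = 1/67.7 + 1/396 = 0.017296 per minute.
t_eff = 67.7 × 396 / (67.7 + 396) ≈ 57.816 minutes.
Remaining = 1930 × (1/2)^(62.5/57.816) = 1930 × (1/2)^1.081 ≈ 912.3 dpm.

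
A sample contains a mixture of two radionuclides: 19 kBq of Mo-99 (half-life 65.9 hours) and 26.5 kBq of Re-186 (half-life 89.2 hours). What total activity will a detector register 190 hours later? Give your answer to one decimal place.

Mo-99: 19 × (1/2)^(190/65.9) = 19 × (1/2)^2.8832 ≈ 2.5754 kBq.
Re-186: 26.5 × (1/2)^(190/89.2) = 26.5 × (1/2)^2.13 ≈ 6.0539 kBq.
Total = 2.5754 + 6.0539 ≈ 8.6293 kBq.

8.6 kBq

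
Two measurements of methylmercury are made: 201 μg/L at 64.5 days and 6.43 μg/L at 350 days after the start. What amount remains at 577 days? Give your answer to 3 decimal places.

Over Δt = 350 − 64.5 = 285.5 days, the level fell by a factor of 201/6.43 ≈ 31.26.
n = log₂(31.26) ≈ 4.9662 half-lives, so t½ = 285.5/4.9662 ≈ 57.488 days.
From t = 350 to t = 577: 6.43 × (1/2)^((577−350)/57.488) ≈ 0.41644 μg/L.

0.416 μg/L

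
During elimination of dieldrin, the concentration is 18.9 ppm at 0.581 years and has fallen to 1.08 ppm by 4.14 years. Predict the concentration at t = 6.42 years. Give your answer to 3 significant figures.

0.173 ppm

Over Δt = 4.14 − 0.581 = 3.559 years, the level fell by a factor of 18.9/1.08 ≈ 17.5.
n = log₂(17.5) ≈ 4.1293 half-lives, so t½ = 3.559/4.1293 ≈ 0.86189 years.
From t = 4.14 to t = 6.42: 1.08 × (1/2)^((6.42−4.14)/0.86189) ≈ 0.17262 ppm.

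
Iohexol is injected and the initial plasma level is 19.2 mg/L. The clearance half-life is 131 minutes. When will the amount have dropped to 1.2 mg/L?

1.2/19.2 = 1/16, so 4 half-lives have elapsed.
t = 4 × 131 = 524 minutes.

524 minutes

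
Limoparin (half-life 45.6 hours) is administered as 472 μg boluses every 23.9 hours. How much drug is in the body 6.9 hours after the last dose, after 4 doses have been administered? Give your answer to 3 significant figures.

1070 μg

The 4 doses were given 78.6, 54.7, 30.8, 6.9 hours ago.
Total = 472·(1/2)^(78.6/45.6) + 472·(1/2)^(54.7/45.6) + 472·(1/2)^(30.8/45.6) + 472·(1/2)^(6.9/45.6)
      = 142.91 + 205.51 + 295.54 + 425 ≈ 1069 μg.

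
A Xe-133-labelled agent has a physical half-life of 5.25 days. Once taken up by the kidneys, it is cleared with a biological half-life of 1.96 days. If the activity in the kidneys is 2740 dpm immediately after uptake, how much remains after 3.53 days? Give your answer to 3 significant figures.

493 dpm

1/t_eff = 1/t_phys + 1/t_biol = 1/5.25 + 1/1.96 = 0.70068 per day.
t_eff = 5.25 × 1.96 / (5.25 + 1.96) ≈ 1.4272 days.
Remaining = 2740 × (1/2)^(3.53/1.4272) = 2740 × (1/2)^2.4734 ≈ 493.38 dpm.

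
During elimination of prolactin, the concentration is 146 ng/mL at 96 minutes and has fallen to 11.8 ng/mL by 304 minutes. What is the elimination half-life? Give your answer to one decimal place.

57.3 minutes

Over Δt = 304 − 96 = 208 minutes, the level fell by a factor of 146/11.8 ≈ 12.373.
n = log₂(12.373) ≈ 3.6291 half-lives, so t½ = 208/3.6291 ≈ 57.314 minutes.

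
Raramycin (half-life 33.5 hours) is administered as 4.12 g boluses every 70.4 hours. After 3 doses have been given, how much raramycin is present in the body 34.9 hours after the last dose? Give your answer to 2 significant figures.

2.6 g

The 3 doses were given 175.7, 105.3, 34.9 hours ago.
Total = 4.12·(1/2)^(175.7/33.5) + 4.12·(1/2)^(105.3/33.5) + 4.12·(1/2)^(34.9/33.5)
      = 0.10866 + 0.46631 + 2.0012 ≈ 2.5762 g.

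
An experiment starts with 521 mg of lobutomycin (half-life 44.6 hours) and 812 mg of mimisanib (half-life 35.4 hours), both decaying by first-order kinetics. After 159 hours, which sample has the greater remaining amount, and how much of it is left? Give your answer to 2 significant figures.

lobutomycin: 521 × (1/2)^3.565 ≈ 44.021 mg.
mimisanib: 812 × (1/2)^4.4915 ≈ 36.097 mg.
Lobutomycin has more remaining, at ≈ 44.021 mg.

lobutomycin, 44 mg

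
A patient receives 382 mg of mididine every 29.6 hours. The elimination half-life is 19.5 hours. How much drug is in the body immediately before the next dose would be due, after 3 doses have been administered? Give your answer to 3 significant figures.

196 mg

The 3 doses were given 88.8, 59.2, 29.6 hours ago.
Total = 382·(1/2)^(88.8/19.5) + 382·(1/2)^(59.2/19.5) + 382·(1/2)^(29.6/19.5)
      = 16.264 + 46.577 + 133.39 ≈ 196.23 mg.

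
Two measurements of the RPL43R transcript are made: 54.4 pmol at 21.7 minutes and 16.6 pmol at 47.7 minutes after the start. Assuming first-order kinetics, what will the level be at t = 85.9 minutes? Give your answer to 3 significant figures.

Over Δt = 47.7 − 21.7 = 26 minutes, the level fell by a factor of 54.4/16.6 ≈ 3.2771.
n = log₂(3.2771) ≈ 1.7124 half-lives, so t½ = 26/1.7124 ≈ 15.183 minutes.
From t = 47.7 to t = 85.9: 16.6 × (1/2)^((85.9−47.7)/15.183) ≈ 2.9022 pmol.

2.90 pmol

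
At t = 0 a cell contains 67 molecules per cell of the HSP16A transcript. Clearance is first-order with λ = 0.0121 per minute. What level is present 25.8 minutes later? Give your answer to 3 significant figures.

49.0 molecules per cell

t½ = ln 2 / λ = 0.69315 / 0.0121 ≈ 57.285 minutes.
Number of half-lives: n = 25.8/57.285 ≈ 0.45038.
Remaining = 67 × (1/2)^0.45038 = 67 × 0.73185 ≈ 49.034 molecules per cell.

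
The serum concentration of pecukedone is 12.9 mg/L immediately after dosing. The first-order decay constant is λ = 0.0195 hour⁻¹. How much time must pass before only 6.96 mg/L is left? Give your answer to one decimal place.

t½ = ln 2 / λ = 0.69315 / 0.0195 ≈ 35.546 hours.
Fraction remaining = 6.96/12.9 ≈ 0.53953.
n = log₂(12.9/6.96) = ln(1.8534)/ln 2 ≈ 0.89021 half-lives.
t = n × t½ = 0.89021 × 35.546 ≈ 31.643 hours.

31.6 hours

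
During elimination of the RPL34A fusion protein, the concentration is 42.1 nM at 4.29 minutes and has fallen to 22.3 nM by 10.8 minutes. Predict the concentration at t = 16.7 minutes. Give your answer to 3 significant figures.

12.5 nM

Over Δt = 10.8 − 4.29 = 6.51 minutes, the level fell by a factor of 42.1/22.3 ≈ 1.8879.
n = log₂(1.8879) ≈ 0.91678 half-lives, so t½ = 6.51/0.91678 ≈ 7.101 minutes.
From t = 10.8 to t = 16.7: 22.3 × (1/2)^((16.7−10.8)/7.101) ≈ 12.537 nM.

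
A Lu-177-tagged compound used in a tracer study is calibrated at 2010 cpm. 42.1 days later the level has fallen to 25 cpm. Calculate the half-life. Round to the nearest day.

7 days

A/A₀ = 25/2010 ≈ 0.012438.
n = log₂(80.4) ≈ 6.3291 half-lives elapsed in 42.1 days.
t½ = 42.1/6.3291 ≈ 6.6518 days.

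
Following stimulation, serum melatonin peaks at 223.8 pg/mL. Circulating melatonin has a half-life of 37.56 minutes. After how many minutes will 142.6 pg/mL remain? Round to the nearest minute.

Fraction remaining = 142.6/223.8 ≈ 0.63718.
n = log₂(223.8/142.6) = ln(1.5694)/ln 2 ≈ 0.65024 half-lives.
t = n × t½ = 0.65024 × 37.56 ≈ 24.423 minutes.

24 minutes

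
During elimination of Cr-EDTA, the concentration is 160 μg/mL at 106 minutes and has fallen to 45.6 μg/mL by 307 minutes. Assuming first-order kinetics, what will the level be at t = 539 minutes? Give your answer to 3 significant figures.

10.7 μg/mL

Over Δt = 307 − 106 = 201 minutes, the level fell by a factor of 160/45.6 ≈ 3.5088.
n = log₂(3.5088) ≈ 1.811 half-lives, so t½ = 201/1.811 ≈ 110.99 minutes.
From t = 307 to t = 539: 45.6 × (1/2)^((539−307)/110.99) ≈ 10.709 μg/mL.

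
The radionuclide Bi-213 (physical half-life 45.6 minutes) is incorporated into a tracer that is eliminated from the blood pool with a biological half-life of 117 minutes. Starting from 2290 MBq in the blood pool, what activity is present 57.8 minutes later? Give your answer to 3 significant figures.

1/t_eff = 1/t_phys + 1/t_biol = 1/45.6 + 1/117 = 0.030477 per minute.
t_eff = 45.6 × 117 / (45.6 + 117) ≈ 32.812 minutes.
Remaining = 2290 × (1/2)^(57.8/32.812) = 2290 × (1/2)^1.7616 ≈ 675.39 MBq.

675 MBq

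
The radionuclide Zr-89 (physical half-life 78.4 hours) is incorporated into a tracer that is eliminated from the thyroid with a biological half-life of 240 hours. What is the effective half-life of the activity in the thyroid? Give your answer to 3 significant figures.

59.1 hours

1/t_eff = 1/t_phys + 1/t_biol = 1/78.4 + 1/240 = 0.016922 per hour.
t_eff = 78.4 × 240 / (78.4 + 240) ≈ 59.095 hours.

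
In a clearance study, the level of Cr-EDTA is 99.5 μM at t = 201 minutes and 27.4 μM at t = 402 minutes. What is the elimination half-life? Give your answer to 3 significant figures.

Over Δt = 402 − 201 = 201 minutes, the level fell by a factor of 99.5/27.4 ≈ 3.6314.
n = log₂(3.6314) ≈ 1.8605 half-lives, so t½ = 201/1.8605 ≈ 108.03 minutes.

108 minutes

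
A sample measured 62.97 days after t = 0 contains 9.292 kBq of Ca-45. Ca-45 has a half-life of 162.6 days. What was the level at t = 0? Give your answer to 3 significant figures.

12.2 kBq

Number of half-lives elapsed: n = 62.97/162.6 ≈ 0.38727.
A₀ = A × 2^n = 9.292 × 2^0.38727 = 9.292 × 1.3079 ≈ 12.153 kBq.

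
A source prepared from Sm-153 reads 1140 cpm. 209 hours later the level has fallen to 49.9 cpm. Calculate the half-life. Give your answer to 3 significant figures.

A/A₀ = 49.9/1140 ≈ 0.043772.
n = log₂(22.846) ≈ 4.5139 half-lives elapsed in 209 hours.
t½ = 209/4.5139 ≈ 46.302 hours.

46.3 hours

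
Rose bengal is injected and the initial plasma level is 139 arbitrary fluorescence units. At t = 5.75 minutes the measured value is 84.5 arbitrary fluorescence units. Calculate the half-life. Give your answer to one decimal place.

8.0 minutes

A/A₀ = 84.5/139 ≈ 0.60791.
n = log₂(1.645) ≈ 0.71806 half-lives elapsed in 5.75 minutes.
t½ = 5.75/0.71806 ≈ 8.0077 minutes.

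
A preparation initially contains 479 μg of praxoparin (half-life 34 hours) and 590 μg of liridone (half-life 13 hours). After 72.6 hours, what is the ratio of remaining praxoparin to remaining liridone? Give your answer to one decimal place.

praxoparin: 479 × (1/2)^(72.6/34) = 479 × (1/2)^2.1353 ≈ 109.03 μg.
liridone: 590 × (1/2)^(72.6/13) = 590 × (1/2)^5.5846 ≈ 12.295 μg.
Ratio ≈ 109.03 / 12.295 ≈ 8.8681.

8.9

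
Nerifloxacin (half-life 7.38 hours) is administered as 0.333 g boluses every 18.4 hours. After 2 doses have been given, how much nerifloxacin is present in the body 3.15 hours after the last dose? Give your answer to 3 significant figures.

The 2 doses were given 21.55, 3.15 hours ago.
Total = 0.333·(1/2)^(21.55/7.38) + 0.333·(1/2)^(3.15/7.38)
      = 0.043997 + 0.24772 ≈ 0.29171 g.

0.292 g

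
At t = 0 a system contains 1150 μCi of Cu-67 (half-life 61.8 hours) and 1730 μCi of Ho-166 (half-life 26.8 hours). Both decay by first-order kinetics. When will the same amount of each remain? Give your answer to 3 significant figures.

Set 1150·(1/2)^(t/61.8) = 1730·(1/2)^(t/26.8).
Taking log₂: log₂(1150/1730) = t·(1/61.8 − 1/26.8).
log₂(0.66474) = -0.58914; 1/61.8 − 1/26.8 = -0.021132.
t = -0.58914 / -0.021132 ≈ 27.879 hours.

27.9 hours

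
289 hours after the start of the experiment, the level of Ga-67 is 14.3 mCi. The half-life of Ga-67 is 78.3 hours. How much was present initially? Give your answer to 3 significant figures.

185 mCi

Number of half-lives elapsed: n = 289/78.3 ≈ 3.6909.
A₀ = A × 2^n = 14.3 × 2^3.6909 = 14.3 × 12.915 ≈ 184.68 mCi.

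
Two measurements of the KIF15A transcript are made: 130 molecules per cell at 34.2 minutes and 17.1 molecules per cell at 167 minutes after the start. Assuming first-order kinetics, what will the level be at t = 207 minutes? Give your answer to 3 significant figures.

Over Δt = 167 − 34.2 = 132.8 minutes, the level fell by a factor of 130/17.1 ≈ 7.6023.
n = log₂(7.6023) ≈ 2.9264 half-lives, so t½ = 132.8/2.9264 ≈ 45.379 minutes.
From t = 167 to t = 207: 17.1 × (1/2)^((207−167)/45.379) ≈ 9.2822 molecules per cell.

9.28 molecules per cell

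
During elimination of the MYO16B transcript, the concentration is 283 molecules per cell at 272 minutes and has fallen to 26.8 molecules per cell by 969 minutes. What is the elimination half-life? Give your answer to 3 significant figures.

205 minutes

Over Δt = 969 − 272 = 697 minutes, the level fell by a factor of 283/26.8 ≈ 10.56.
n = log₂(10.56) ≈ 3.4005 half-lives, so t½ = 697/3.4005 ≈ 204.97 minutes.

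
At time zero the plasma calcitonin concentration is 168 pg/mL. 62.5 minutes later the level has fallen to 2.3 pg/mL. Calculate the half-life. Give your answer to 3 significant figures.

A/A₀ = 2.3/168 ≈ 0.01369.
n = log₂(73.043) ≈ 6.1907 half-lives elapsed in 62.5 minutes.
t½ = 62.5/6.1907 ≈ 10.096 minutes.

10.1 minutes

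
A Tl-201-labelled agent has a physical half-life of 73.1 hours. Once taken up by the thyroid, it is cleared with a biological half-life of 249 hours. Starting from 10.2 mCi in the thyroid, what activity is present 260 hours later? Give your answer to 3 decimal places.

0.420 mCi

1/t_eff = 1/t_phys + 1/t_biol = 1/73.1 + 1/249 = 0.017696 per hour.
t_eff = 73.1 × 249 / (73.1 + 249) ≈ 56.51 hours.
Remaining = 10.2 × (1/2)^(260/56.51) = 10.2 × (1/2)^4.6009 ≈ 0.42032 mCi.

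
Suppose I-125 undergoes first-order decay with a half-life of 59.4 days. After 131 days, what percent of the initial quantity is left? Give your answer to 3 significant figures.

21.7%

n = 131/59.4 ≈ 2.2054 half-lives.
Fraction remaining = (1/2)^2.2054 ≈ 0.21683, i.e. 21.683%.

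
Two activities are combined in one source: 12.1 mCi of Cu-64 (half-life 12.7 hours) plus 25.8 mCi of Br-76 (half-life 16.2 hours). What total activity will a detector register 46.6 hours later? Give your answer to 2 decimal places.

4.46 mCi

Cu-64: 12.1 × (1/2)^(46.6/12.7) = 12.1 × (1/2)^3.6693 ≈ 0.95108 mCi.
Br-76: 25.8 × (1/2)^(46.6/16.2) = 25.8 × (1/2)^2.8765 ≈ 3.5131 mCi.
Total = 0.95108 + 3.5131 ≈ 4.4642 mCi.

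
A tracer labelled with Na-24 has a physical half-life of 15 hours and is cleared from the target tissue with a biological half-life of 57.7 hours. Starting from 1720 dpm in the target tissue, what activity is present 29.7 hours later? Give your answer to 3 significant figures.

305 dpm

1/t_eff = 1/t_phys + 1/t_biol = 1/15 + 1/57.7 = 0.083998 per hour.
t_eff = 15 × 57.7 / (15 + 57.7) ≈ 11.905 hours.
Remaining = 1720 × (1/2)^(29.7/11.905) = 1720 × (1/2)^2.4947 ≈ 305.17 dpm.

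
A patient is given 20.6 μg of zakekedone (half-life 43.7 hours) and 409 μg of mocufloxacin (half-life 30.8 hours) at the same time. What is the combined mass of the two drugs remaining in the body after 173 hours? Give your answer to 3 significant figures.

9.66 μg

zakekedone: 20.6 × (1/2)^(173/43.7) = 20.6 × (1/2)^3.9588 ≈ 1.3248 μg.
mocufloxacin: 409 × (1/2)^(173/30.8) = 409 × (1/2)^5.6169 ≈ 8.3344 μg.
Total = 1.3248 + 8.3344 ≈ 9.6592 μg.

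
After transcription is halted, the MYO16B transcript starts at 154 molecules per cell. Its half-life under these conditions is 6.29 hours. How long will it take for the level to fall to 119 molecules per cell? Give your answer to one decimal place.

Fraction remaining = 119/154 ≈ 0.77273.
n = log₂(154/119) = ln(1.2941)/ln 2 ≈ 0.37197 half-lives.
t = n × t½ = 0.37197 × 6.29 ≈ 2.3397 hours.

2.3 hours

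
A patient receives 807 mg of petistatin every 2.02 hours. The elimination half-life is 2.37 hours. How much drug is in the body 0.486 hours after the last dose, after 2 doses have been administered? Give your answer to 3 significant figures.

1090 mg

The 2 doses were given 2.506, 0.486 hours ago.
Total = 807·(1/2)^(2.506/2.37) + 807·(1/2)^(0.486/2.37)
      = 387.77 + 700.07 ≈ 1087.8 mg.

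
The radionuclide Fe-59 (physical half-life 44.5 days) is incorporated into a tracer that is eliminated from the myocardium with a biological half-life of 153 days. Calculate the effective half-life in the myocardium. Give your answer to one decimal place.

1/t_eff = 1/t_phys + 1/t_biol = 1/44.5 + 1/153 = 0.029008 per day.
t_eff = 44.5 × 153 / (44.5 + 153) ≈ 34.473 days.

34.5 days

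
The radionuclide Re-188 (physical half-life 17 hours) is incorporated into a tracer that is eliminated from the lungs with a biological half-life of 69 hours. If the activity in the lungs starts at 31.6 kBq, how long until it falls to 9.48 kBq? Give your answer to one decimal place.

1/t_eff = 1/t_phys + 1/t_biol = 1/17 + 1/69 = 0.073316 per hour.
t_eff = 17 × 69 / (17 + 69) ≈ 13.64 hours.
n = log₂(31.6/9.48) ≈ 1.737; t = 1.737 × 13.64 ≈ 23.691 hours.

23.7 hours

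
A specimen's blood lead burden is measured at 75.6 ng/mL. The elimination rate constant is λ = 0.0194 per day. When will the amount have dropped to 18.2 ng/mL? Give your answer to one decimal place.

73.4 days

t½ = ln 2 / λ = 0.69315 / 0.0194 ≈ 35.729 days.
Fraction remaining = 18.2/75.6 ≈ 0.24074.
n = log₂(75.6/18.2) = ln(4.1538)/ln 2 ≈ 2.0544 half-lives.
t = n × t½ = 2.0544 × 35.729 ≈ 73.404 days.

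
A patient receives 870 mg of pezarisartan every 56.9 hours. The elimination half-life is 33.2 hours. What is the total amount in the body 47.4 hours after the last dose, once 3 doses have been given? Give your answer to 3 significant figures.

452 mg

The 3 doses were given 161.2, 104.3, 47.4 hours ago.
Total = 870·(1/2)^(161.2/33.2) + 870·(1/2)^(104.3/33.2) + 870·(1/2)^(47.4/33.2)
      = 30.053 + 98.586 + 323.4 ≈ 452.04 mg.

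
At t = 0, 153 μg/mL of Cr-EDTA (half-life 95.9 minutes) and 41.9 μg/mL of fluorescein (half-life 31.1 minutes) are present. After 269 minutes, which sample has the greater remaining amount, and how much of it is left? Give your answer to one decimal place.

Cr-EDTA: 153 × (1/2)^2.805 ≈ 21.893 μg/mL.
fluorescein: 41.9 × (1/2)^8.6495 ≈ 0.10434 μg/mL.
Cr-EDTA has more remaining, at ≈ 21.893 μg/mL.

Cr-EDTA, 21.9 μg/mL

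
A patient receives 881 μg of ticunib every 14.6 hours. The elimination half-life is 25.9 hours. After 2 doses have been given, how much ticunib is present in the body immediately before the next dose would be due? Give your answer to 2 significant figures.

The 2 doses were given 29.2, 14.6 hours ago.
Total = 881·(1/2)^(29.2/25.9) + 881·(1/2)^(14.6/25.9)
      = 403.27 + 596.05 ≈ 999.32 μg.

1000 μg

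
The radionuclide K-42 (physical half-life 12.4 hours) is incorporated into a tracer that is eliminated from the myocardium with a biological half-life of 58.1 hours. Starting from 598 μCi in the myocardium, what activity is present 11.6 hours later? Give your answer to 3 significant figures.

272 μCi

1/t_eff = 1/t_phys + 1/t_biol = 1/12.4 + 1/58.1 = 0.097857 per hour.
t_eff = 12.4 × 58.1 / (12.4 + 58.1) ≈ 10.219 hours.
Remaining = 598 × (1/2)^(11.6/10.219) = 598 × (1/2)^1.1351 ≈ 272.26 μCi.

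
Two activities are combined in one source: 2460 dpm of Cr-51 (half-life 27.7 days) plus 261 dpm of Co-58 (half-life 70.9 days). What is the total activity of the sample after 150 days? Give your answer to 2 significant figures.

120 dpm

Cr-51: 2460 × (1/2)^(150/27.7) = 2460 × (1/2)^5.4152 ≈ 57.651 dpm.
Co-58: 261 × (1/2)^(150/70.9) = 261 × (1/2)^2.1157 ≈ 60.223 dpm.
Total = 57.651 + 60.223 ≈ 117.87 dpm.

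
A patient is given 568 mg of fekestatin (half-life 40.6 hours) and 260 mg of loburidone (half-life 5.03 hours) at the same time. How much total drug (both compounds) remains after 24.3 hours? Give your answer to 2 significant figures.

380 mg

fekestatin: 568 × (1/2)^(24.3/40.6) = 568 × (1/2)^0.59852 ≈ 375.12 mg.
loburidone: 260 × (1/2)^(24.3/5.03) = 260 × (1/2)^4.831 ≈ 9.1347 mg.
Total = 375.12 + 9.1347 ≈ 384.26 mg.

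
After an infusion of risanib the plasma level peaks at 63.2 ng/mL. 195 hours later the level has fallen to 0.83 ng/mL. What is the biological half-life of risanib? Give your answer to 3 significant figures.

A/A₀ = 0.83/63.2 ≈ 0.013133.
n = log₂(76.145) ≈ 6.2507 half-lives elapsed in 195 hours.
t½ = 195/6.2507 ≈ 31.197 hours.

31.2 hours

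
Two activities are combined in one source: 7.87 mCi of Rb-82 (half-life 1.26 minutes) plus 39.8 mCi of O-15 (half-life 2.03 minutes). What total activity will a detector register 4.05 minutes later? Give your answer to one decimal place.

Rb-82: 7.87 × (1/2)^(4.05/1.26) = 7.87 × (1/2)^3.2143 ≈ 0.84797 mCi.
O-15: 39.8 × (1/2)^(4.05/2.03) = 39.8 × (1/2)^1.9951 ≈ 9.984 mCi.
Total = 0.84797 + 9.984 ≈ 10.832 mCi.

10.8 mCi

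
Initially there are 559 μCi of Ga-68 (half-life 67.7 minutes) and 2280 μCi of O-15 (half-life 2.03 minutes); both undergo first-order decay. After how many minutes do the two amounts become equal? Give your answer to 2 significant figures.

4.2 minutes

Set 559·(1/2)^(t/67.7) = 2280·(1/2)^(t/2.03).
Taking log₂: log₂(559/2280) = t·(1/67.7 − 1/2.03).
log₂(0.24518) = -2.0281; 1/67.7 − 1/2.03 = -0.47784.
t = -2.0281 / -0.47784 ≈ 4.2443 minutes.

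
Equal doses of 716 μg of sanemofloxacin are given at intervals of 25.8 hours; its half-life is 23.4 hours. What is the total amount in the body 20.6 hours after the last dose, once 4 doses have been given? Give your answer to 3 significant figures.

The 4 doses were given 98, 72.2, 46.4, 20.6 hours ago.
Total = 716·(1/2)^(98/23.4) + 716·(1/2)^(72.2/23.4) + 716·(1/2)^(46.4/23.4) + 716·(1/2)^(20.6/23.4)
      = 39.282 + 84.352 + 181.13 + 388.96 ≈ 693.73 μg.

694 μg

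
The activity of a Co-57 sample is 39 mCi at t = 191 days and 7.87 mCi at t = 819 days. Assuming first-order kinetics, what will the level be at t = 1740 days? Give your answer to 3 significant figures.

0.753 mCi

Over Δt = 819 − 191 = 628 days, the level fell by a factor of 39/7.87 ≈ 4.9555.
n = log₂(4.9555) ≈ 2.309 half-lives, so t½ = 628/2.309 ≈ 271.97 days.
From t = 819 to t = 1740: 7.87 × (1/2)^((1740−819)/271.97) ≈ 0.75263 mCi.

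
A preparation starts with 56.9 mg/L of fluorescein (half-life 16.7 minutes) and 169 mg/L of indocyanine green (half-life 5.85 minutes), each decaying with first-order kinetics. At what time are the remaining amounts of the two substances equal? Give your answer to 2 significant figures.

14 minutes

Set 56.9·(1/2)^(t/16.7) = 169·(1/2)^(t/5.85).
Taking log₂: log₂(56.9/169) = t·(1/16.7 − 1/5.85).
log₂(0.33669) = -1.5705; 1/16.7 − 1/5.85 = -0.11106.
t = -1.5705 / -0.11106 ≈ 14.141 minutes.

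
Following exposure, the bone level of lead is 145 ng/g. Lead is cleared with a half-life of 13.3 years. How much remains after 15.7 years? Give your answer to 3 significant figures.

Number of half-lives: n = 15.7/13.3 ≈ 1.1805.
Remaining = 145 × (1/2)^1.1805 = 145 × 0.44121 ≈ 63.976 ng/g.

64.0 ng/g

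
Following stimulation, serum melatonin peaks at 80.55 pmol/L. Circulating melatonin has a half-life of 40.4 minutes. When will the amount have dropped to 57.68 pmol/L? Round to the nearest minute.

Fraction remaining = 57.68/80.55 ≈ 0.71608.
n = log₂(80.55/57.68) = ln(1.3965)/ln 2 ≈ 0.48181 half-lives.
t = n × t½ = 0.48181 × 40.4 ≈ 19.465 minutes.

19 minutes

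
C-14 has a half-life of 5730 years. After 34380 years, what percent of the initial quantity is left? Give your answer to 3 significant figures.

1.56%

n = 34380/5730 ≈ 6 half-lives.
Fraction remaining = (1/2)^6 ≈ 0.015625, i.e. 1.5625%.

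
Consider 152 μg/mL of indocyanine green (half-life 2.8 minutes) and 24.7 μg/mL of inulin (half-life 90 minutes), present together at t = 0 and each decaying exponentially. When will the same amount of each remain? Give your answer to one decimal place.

7.6 minutes

Set 152·(1/2)^(t/2.8) = 24.7·(1/2)^(t/90).
Taking log₂: log₂(152/24.7) = t·(1/2.8 − 1/90).
log₂(6.1538) = 2.6215; 1/2.8 − 1/90 = 0.34603.
t = 2.6215 / 0.34603 ≈ 7.5759 minutes.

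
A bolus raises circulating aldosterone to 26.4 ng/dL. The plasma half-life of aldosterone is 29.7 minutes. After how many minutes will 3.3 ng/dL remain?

89.1 minutes

3.3/26.4 = 1/8, so 3 half-lives have elapsed.
t = 3 × 29.7 = 89.1 minutes.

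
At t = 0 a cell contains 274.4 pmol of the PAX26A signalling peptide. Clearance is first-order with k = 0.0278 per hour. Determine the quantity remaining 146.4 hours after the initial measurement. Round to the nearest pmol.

5 pmol

t½ = ln 2 / k = 0.69315 / 0.0278 ≈ 24.933 hours.
Number of half-lives: n = 146.4/24.933 ≈ 5.8717.
Remaining = 274.4 × (1/2)^5.8717 = 274.4 × 0.017079 ≈ 4.6864 pmol.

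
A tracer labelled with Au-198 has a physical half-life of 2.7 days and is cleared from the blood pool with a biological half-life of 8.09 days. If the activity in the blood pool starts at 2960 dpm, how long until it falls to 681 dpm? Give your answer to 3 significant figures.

1/t_eff = 1/t_phys + 1/t_biol = 1/2.7 + 1/8.09 = 0.49398 per day.
t_eff = 2.7 × 8.09 / (2.7 + 8.09) ≈ 2.0244 days.
n = log₂(2960/681) ≈ 2.1199; t = 2.1199 × 2.0244 ≈ 4.2914 days.

4.29 days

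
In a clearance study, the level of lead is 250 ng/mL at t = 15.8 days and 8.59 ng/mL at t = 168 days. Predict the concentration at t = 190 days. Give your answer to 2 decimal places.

Over Δt = 168 − 15.8 = 152.2 days, the level fell by a factor of 250/8.59 ≈ 29.104.
n = log₂(29.104) ≈ 4.8631 half-lives, so t½ = 152.2/4.8631 ≈ 31.297 days.
From t = 168 to t = 190: 8.59 × (1/2)^((190−168)/31.297) ≈ 5.277 ng/mL.

5.28 ng/mL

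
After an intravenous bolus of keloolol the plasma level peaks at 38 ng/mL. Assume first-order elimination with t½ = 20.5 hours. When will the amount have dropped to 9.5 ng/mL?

9.5/38 = 1/4, so 2 half-lives have elapsed.
t = 2 × 20.5 = 41 hours.

41 hours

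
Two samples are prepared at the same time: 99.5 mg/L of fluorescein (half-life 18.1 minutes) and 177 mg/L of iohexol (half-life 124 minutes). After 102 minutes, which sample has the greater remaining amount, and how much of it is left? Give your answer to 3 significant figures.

iohexol, 100 mg/L

fluorescein: 99.5 × (1/2)^5.6354 ≈ 2.0018 mg/L.
iohexol: 177 × (1/2)^0.82258 ≈ 100.08 mg/L.
Iohexol has more remaining, at ≈ 100.08 mg/L.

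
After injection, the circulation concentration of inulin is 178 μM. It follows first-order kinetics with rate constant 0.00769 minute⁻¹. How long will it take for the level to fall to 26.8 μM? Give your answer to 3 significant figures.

t½ = ln 2 / λ = 0.69315 / 0.00769 ≈ 90.136 minutes.
Fraction remaining = 26.8/178 ≈ 0.15056.
n = log₂(178/26.8) = ln(6.6418)/ln 2 ≈ 2.7316 half-lives.
t = n × t½ = 2.7316 × 90.136 ≈ 246.21 minutes.

246 minutes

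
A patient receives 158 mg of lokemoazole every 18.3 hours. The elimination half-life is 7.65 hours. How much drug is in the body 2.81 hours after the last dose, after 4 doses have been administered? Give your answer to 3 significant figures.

151 mg

The 4 doses were given 57.71, 39.41, 21.11, 2.81 hours ago.
Total = 158·(1/2)^(57.71/7.65) + 158·(1/2)^(39.41/7.65) + 158·(1/2)^(21.11/7.65) + 158·(1/2)^(2.81/7.65)
      = 0.84674 + 4.4449 + 23.333 + 122.48 ≈ 151.11 mg.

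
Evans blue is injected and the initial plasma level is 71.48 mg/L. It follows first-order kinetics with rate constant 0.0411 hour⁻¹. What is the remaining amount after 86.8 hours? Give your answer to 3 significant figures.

t½ = ln 2 / k = 0.69315 / 0.0411 ≈ 16.865 hours.
Number of half-lives: n = 86.8/16.865 ≈ 5.1468.
Remaining = 71.48 × (1/2)^5.1468 = 71.48 × 0.028227 ≈ 2.0177 mg/L.

2.02 mg/L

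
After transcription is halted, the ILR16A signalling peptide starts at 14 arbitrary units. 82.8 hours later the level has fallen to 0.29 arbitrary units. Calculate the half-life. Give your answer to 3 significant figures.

14.8 hours

A/A₀ = 0.29/14 ≈ 0.020714.
n = log₂(48.276) ≈ 5.5932 half-lives elapsed in 82.8 hours.
t½ = 82.8/5.5932 ≈ 14.804 hours.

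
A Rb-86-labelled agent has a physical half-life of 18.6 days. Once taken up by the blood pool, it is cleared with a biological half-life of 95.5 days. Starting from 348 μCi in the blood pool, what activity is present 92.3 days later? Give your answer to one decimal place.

5.7 μCi

1/t_eff = 1/t_phys + 1/t_biol = 1/18.6 + 1/95.5 = 0.064235 per day.
t_eff = 18.6 × 95.5 / (18.6 + 95.5) ≈ 15.568 days.
Remaining = 348 × (1/2)^(92.3/15.568) = 348 × (1/2)^5.9289 ≈ 5.7124 μCi.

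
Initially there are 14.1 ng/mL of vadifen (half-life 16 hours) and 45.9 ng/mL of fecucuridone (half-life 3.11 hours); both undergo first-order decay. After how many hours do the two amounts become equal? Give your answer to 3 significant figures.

Set 14.1·(1/2)^(t/16) = 45.9·(1/2)^(t/3.11).
Taking log₂: log₂(14.1/45.9) = t·(1/16 − 1/3.11).
log₂(0.30719) = -1.7028; 1/16 − 1/3.11 = -0.25904.
t = -1.7028 / -0.25904 ≈ 6.5734 hours.

6.57 hours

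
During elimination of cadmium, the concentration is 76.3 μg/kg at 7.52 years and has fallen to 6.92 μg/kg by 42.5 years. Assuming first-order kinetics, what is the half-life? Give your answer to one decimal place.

10.1 years

Over Δt = 42.5 − 7.52 = 34.98 years, the level fell by a factor of 76.3/6.92 ≈ 11.026.
n = log₂(11.026) ≈ 3.4628 half-lives, so t½ = 34.98/3.4628 ≈ 10.102 years.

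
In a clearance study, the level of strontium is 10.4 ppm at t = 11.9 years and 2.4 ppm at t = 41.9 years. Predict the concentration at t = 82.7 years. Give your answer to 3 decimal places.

Over Δt = 41.9 − 11.9 = 30 years, the level fell by a factor of 10.4/2.4 ≈ 4.3333.
n = log₂(4.3333) ≈ 2.1155 half-lives, so t½ = 30/2.1155 ≈ 14.181 years.
From t = 41.9 to t = 82.7: 2.4 × (1/2)^((82.7−41.9)/14.181) ≈ 0.32669 ppm.

0.327 ppm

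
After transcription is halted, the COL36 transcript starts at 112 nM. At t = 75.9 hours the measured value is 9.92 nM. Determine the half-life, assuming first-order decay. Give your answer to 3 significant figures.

A/A₀ = 9.92/112 ≈ 0.088571.
n = log₂(11.29) ≈ 3.497 half-lives elapsed in 75.9 hours.
t½ = 75.9/3.497 ≈ 21.704 hours.

21.7 hours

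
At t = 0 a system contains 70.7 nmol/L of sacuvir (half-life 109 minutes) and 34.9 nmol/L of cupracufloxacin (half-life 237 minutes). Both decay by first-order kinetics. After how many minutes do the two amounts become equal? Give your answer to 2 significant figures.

210 minutes

Set 70.7·(1/2)^(t/109) = 34.9·(1/2)^(t/237).
Taking log₂: log₂(70.7/34.9) = t·(1/109 − 1/237).
log₂(2.0258) = 1.0185; 1/109 − 1/237 = 0.0049549.
t = 1.0185 / 0.0049549 ≈ 205.55 minutes.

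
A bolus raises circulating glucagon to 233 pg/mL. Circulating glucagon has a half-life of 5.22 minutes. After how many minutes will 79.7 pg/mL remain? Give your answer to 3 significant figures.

8.08 minutes

Fraction remaining = 79.7/233 ≈ 0.34206.
n = log₂(233/79.7) = ln(2.9235)/ln 2 ≈ 1.5477 half-lives.
t = n × t½ = 1.5477 × 5.22 ≈ 8.0789 minutes.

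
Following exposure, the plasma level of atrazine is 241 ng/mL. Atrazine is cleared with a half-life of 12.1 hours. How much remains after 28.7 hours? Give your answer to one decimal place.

46.6 ng/mL

Number of half-lives: n = 28.7/12.1 ≈ 2.3719.
Remaining = 241 × (1/2)^2.3719 = 241 × 0.19319 ≈ 46.559 ng/mL.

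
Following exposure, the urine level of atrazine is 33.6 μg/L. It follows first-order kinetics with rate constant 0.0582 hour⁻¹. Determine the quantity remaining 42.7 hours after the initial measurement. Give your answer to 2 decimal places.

t½ = ln 2 / k = 0.69315 / 0.0582 ≈ 11.91 hours.
Number of half-lives: n = 42.7/11.91 ≈ 3.5853.
Remaining = 33.6 × (1/2)^3.5853 = 33.6 × 0.083314 ≈ 2.7993 μg/L.

2.80 μg/L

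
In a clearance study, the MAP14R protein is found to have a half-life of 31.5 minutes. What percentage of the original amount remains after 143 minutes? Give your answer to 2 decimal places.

4.30%

n = 143/31.5 ≈ 4.5397 half-lives.
Fraction remaining = (1/2)^4.5397 ≈ 0.042995, i.e. 4.2995%.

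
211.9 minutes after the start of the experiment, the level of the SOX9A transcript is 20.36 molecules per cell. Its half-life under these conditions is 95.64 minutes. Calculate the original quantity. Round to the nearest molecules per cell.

95 molecules per cell

Number of half-lives elapsed: n = 211.9/95.64 ≈ 2.2156.
A₀ = A × 2^n = 20.36 × 2^2.2156 = 20.36 × 4.6447 ≈ 94.567 molecules per cell.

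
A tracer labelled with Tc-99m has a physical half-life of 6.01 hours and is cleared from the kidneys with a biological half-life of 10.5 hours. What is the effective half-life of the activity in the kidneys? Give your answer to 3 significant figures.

1/t_eff = 1/t_phys + 1/t_biol = 1/6.01 + 1/10.5 = 0.26163 per hour.
t_eff = 6.01 × 10.5 / (6.01 + 10.5) ≈ 3.8222 hours.

3.82 hours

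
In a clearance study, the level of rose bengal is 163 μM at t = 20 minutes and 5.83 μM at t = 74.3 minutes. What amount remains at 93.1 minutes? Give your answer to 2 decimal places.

1.84 μM

Over Δt = 74.3 − 20 = 54.3 minutes, the level fell by a factor of 163/5.83 ≈ 27.959.
n = log₂(27.959) ≈ 4.8052 half-lives, so t½ = 54.3/4.8052 ≈ 11.3 minutes.
From t = 74.3 to t = 93.1: 5.83 × (1/2)^((93.1−74.3)/11.3) ≈ 1.8401 μM.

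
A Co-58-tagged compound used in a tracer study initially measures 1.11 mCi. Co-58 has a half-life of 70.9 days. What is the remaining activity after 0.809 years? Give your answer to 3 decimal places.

Convert the elapsed time: 0.809 years = 295.285 days.
Number of half-lives: n = 295.285/70.9 ≈ 4.1648.
Remaining = 1.11 × (1/2)^4.1648 = 1.11 × 0.055753 ≈ 0.061886 mCi.

0.062 mCi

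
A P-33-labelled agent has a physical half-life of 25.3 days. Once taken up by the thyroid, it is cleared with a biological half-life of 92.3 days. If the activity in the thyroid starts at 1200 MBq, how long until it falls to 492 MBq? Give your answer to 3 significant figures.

1/t_eff = 1/t_phys + 1/t_biol = 1/25.3 + 1/92.3 = 0.05036 per day.
t_eff = 25.3 × 92.3 / (25.3 + 92.3) ≈ 19.857 days.
n = log₂(1200/492) ≈ 1.2863; t = 1.2863 × 19.857 ≈ 25.542 days.

25.5 days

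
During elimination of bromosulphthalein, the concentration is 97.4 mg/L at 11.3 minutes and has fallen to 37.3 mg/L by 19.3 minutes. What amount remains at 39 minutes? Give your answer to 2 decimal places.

3.51 mg/L

Over Δt = 19.3 − 11.3 = 8 minutes, the level fell by a factor of 97.4/37.3 ≈ 2.6113.
n = log₂(2.6113) ≈ 1.3847 half-lives, so t½ = 8/1.3847 ≈ 5.7772 minutes.
From t = 19.3 to t = 39: 37.3 × (1/2)^((39−19.3)/5.7772) ≈ 3.5093 mg/L.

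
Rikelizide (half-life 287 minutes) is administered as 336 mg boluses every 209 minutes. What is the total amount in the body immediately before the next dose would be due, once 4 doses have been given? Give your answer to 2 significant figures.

The 4 doses were given 836, 627, 418, 209 minutes ago.
Total = 336·(1/2)^(836/287) + 336·(1/2)^(627/287) + 336·(1/2)^(418/287) + 336·(1/2)^(209/287)
      = 44.614 + 73.907 + 122.43 + 202.83 ≈ 443.78 mg.

440 mg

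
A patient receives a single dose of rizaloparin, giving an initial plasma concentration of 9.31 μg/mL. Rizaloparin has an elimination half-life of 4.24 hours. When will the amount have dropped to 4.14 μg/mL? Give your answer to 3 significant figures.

4.96 hours

Fraction remaining = 4.14/9.31 ≈ 0.44468.
n = log₂(9.31/4.14) = ln(2.2488)/ln 2 ≈ 1.1692 half-lives.
t = n × t½ = 1.1692 × 4.24 ≈ 4.9572 hours.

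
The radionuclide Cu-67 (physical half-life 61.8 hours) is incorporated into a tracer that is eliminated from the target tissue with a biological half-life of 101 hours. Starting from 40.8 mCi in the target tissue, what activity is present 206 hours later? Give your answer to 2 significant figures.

0.98 mCi

1/t_eff = 1/t_phys + 1/t_biol = 1/61.8 + 1/101 = 0.026082 per hour.
t_eff = 61.8 × 101 / (61.8 + 101) ≈ 38.34 hours.
Remaining = 40.8 × (1/2)^(206/38.34) = 40.8 × (1/2)^5.3729 ≈ 0.98457 mCi.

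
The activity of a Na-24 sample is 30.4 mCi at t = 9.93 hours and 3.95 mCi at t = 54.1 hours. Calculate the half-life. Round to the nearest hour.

Over Δt = 54.1 − 9.93 = 44.17 hours, the level fell by a factor of 30.4/3.95 ≈ 7.6962.
n = log₂(7.6962) ≈ 2.9441 half-lives, so t½ = 44.17/2.9441 ≈ 15.003 hours.

15 hours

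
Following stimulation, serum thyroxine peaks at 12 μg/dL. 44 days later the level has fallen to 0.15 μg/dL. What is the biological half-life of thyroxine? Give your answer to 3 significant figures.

6.96 days

A/A₀ = 0.15/12 ≈ 0.0125.
n = log₂(80) ≈ 6.3219 half-lives elapsed in 44 days.
t½ = 44/6.3219 ≈ 6.9599 days.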